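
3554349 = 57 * 62357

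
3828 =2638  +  1190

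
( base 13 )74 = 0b1011111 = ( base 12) 7b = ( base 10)95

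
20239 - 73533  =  - 53294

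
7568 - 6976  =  592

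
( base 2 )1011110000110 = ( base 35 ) 4w2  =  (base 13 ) 2983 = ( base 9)8231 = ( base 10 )6022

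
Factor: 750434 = 2^1*37^1*10141^1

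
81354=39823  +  41531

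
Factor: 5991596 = 2^2*13^1*115223^1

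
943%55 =8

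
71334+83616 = 154950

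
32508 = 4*8127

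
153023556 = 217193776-64170220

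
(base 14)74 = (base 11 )93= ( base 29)3F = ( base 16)66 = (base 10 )102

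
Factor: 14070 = 2^1*3^1*5^1*7^1*67^1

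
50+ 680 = 730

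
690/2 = 345 = 345.00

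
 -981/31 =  - 32 + 11/31 = - 31.65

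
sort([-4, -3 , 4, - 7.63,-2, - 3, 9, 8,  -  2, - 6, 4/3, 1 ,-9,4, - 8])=[ -9, - 8, - 7.63, - 6, - 4, - 3, - 3, - 2, - 2,  1 , 4/3, 4, 4, 8,  9 ]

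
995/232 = 4 + 67/232 = 4.29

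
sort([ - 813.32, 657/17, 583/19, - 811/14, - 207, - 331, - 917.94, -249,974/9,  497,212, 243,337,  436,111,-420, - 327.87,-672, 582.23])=[-917.94,-813.32, - 672,-420, - 331,-327.87,-249, - 207,- 811/14,583/19,657/17, 974/9, 111,212,243,337,436,497,582.23] 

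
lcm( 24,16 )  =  48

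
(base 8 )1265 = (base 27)PI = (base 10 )693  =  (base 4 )22311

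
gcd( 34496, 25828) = 44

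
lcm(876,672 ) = 49056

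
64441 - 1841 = 62600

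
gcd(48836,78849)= 1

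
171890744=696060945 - 524170201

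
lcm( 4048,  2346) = 206448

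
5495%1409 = 1268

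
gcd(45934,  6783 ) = 119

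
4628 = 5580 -952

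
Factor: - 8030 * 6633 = -2^1*3^2 * 5^1*11^2*67^1*73^1 = - 53262990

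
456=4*114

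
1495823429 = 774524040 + 721299389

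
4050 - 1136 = 2914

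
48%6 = 0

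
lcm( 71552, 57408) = 4937088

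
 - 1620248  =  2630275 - 4250523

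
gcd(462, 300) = 6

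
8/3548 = 2/887 = 0.00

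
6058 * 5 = 30290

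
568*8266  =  4695088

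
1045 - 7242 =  - 6197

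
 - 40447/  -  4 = 10111+3/4 = 10111.75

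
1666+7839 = 9505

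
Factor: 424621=61^1*6961^1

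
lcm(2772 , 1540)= 13860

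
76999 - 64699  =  12300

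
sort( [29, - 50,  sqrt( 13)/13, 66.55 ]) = [ - 50,sqrt(13 )/13, 29,66.55]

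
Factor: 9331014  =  2^1 *3^1*7^1*11^1*19^1* 1063^1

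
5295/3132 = 1 + 721/1044= 1.69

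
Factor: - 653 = -653^1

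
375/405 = 25/27 = 0.93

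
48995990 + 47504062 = 96500052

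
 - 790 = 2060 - 2850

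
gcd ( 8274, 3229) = 1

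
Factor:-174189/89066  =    -  2^(-1 )*3^1 * 31^1 * 1873^1*44533^( - 1 )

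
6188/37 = 167 + 9/37 = 167.24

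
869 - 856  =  13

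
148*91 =13468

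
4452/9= 494 +2/3 = 494.67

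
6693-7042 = - 349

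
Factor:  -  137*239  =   - 137^1*239^1 =- 32743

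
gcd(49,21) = 7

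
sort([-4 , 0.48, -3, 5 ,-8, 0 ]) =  [ - 8, - 4,  -  3, 0,  0.48, 5]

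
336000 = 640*525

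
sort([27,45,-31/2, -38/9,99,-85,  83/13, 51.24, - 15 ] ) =[ - 85, - 31/2,  -  15, - 38/9, 83/13,  27, 45,51.24 , 99 ]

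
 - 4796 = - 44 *109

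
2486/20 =124 + 3/10   =  124.30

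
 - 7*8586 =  - 60102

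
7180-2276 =4904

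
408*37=15096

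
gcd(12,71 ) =1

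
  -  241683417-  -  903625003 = 661941586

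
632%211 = 210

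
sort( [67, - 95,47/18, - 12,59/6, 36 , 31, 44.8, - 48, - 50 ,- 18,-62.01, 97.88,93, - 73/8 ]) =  [ - 95,-62.01,-50, - 48, - 18, - 12, - 73/8,47/18, 59/6, 31,36,44.8,67,93,97.88 ]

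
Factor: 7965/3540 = 9/4= 2^( - 2)*3^2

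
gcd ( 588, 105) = 21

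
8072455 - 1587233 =6485222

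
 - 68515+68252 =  - 263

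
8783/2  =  8783/2  =  4391.50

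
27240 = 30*908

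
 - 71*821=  - 58291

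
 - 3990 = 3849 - 7839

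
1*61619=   61619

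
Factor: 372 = 2^2*3^1*31^1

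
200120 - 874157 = - 674037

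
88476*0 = 0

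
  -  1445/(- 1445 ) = 1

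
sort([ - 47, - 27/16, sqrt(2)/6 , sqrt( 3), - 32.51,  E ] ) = [ - 47,  -  32.51, - 27/16, sqrt(2)/6,  sqrt( 3), E ] 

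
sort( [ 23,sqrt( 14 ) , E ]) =[ E,sqrt(14),  23]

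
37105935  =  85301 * 435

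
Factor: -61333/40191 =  - 3^( - 1 )*13397^(-1) * 61333^1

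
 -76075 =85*( - 895)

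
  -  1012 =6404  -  7416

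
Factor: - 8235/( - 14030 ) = 27/46 = 2^( - 1)*3^3*23^( - 1 )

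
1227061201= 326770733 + 900290468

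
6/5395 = 6/5395 = 0.00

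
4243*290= 1230470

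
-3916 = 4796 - 8712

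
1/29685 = 1/29685 =0.00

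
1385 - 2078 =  -693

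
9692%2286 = 548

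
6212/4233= 6212/4233 = 1.47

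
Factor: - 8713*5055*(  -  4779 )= 210487303485 = 3^5*5^1 * 59^1*337^1*8713^1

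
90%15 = 0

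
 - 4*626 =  - 2504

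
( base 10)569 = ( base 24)NH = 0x239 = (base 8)1071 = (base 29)ji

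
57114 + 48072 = 105186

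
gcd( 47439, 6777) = 6777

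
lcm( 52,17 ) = 884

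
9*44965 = 404685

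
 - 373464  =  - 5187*72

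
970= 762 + 208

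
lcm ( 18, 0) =0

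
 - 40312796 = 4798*( - 8402)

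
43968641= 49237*893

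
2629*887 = 2331923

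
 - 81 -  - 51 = -30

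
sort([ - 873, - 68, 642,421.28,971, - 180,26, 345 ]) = [ - 873 ,  -  180,-68,  26 , 345, 421.28, 642,971]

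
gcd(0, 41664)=41664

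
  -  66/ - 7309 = 66/7309 = 0.01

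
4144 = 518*8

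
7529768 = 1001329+6528439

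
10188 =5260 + 4928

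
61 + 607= 668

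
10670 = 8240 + 2430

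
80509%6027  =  2158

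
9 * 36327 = 326943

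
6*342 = 2052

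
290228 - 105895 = 184333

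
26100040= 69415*376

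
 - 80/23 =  - 80/23  =  - 3.48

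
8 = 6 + 2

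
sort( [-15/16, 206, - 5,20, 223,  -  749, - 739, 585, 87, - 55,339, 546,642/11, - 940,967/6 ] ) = [-940,-749, - 739,-55 , - 5, - 15/16,20,642/11, 87,967/6 , 206,  223, 339, 546 , 585]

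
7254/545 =7254/545 =13.31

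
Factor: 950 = 2^1*5^2*19^1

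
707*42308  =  29911756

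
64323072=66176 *972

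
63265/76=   832 + 33/76 = 832.43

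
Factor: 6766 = 2^1*17^1*199^1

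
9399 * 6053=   56892147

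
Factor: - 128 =-2^7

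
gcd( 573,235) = 1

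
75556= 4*18889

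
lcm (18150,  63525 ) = 127050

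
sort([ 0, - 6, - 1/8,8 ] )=[ - 6,- 1/8, 0,8]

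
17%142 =17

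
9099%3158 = 2783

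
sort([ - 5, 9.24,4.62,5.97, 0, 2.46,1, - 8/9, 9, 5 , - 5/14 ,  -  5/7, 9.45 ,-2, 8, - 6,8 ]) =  [ - 6, - 5, - 2,-8/9, - 5/7, - 5/14,0,1 , 2.46,4.62,5, 5.97, 8, 8, 9,9.24,  9.45 ] 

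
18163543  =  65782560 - 47619017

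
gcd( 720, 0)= 720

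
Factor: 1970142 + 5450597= 7420739 =7420739^1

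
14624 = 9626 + 4998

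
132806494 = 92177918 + 40628576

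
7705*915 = 7050075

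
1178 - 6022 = -4844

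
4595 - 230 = 4365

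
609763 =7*87109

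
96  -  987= - 891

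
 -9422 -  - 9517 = 95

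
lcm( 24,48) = 48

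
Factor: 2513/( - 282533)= -7^1*787^( - 1 ) = -7/787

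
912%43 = 9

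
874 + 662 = 1536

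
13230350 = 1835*7210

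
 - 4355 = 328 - 4683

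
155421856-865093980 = - 709672124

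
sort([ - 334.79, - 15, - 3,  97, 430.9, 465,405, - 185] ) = [  -  334.79, - 185, - 15, - 3,97,405,430.9,  465]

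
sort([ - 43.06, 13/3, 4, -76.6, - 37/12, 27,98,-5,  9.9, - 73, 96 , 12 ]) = [ -76.6, - 73, - 43.06,-5, - 37/12, 4, 13/3,9.9,12,27, 96,98]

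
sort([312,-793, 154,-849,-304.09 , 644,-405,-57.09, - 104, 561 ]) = [-849 , -793, - 405, - 304.09, -104 , - 57.09,  154, 312,561 , 644 ] 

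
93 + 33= 126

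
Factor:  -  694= - 2^1 * 347^1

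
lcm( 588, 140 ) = 2940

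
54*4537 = 244998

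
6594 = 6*1099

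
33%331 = 33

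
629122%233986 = 161150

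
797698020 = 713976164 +83721856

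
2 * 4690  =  9380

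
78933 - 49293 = 29640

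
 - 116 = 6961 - 7077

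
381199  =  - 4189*( - 91) 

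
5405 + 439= 5844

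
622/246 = 2 + 65/123 = 2.53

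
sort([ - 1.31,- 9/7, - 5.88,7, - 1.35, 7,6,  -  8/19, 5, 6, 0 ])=[ - 5.88, - 1.35, - 1.31, - 9/7, - 8/19, 0,5,6,6, 7, 7 ] 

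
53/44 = 1 +9/44 = 1.20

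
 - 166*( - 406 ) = 67396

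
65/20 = 13/4 = 3.25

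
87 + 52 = 139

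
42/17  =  2  +  8/17 = 2.47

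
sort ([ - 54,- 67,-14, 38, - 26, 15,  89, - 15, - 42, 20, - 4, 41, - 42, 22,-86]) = [ - 86, - 67, - 54, - 42, - 42,-26, - 15, - 14 ,-4, 15,  20,22,38,  41, 89]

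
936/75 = 12 + 12/25 = 12.48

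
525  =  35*15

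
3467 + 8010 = 11477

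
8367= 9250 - 883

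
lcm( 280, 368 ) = 12880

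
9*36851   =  331659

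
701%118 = 111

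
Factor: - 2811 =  - 3^1*937^1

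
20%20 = 0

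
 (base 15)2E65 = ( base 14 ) 38dd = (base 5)304440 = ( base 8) 23413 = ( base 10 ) 9995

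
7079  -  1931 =5148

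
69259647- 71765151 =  - 2505504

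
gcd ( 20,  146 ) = 2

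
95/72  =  1 +23/72 = 1.32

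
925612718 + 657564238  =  1583176956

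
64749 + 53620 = 118369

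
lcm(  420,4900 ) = 14700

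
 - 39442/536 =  - 74 + 111/268  =  - 73.59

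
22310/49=455+15/49  =  455.31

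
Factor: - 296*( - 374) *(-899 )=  - 2^4*11^1 *17^1*29^1 *31^1*37^1 = -99522896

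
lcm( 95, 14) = 1330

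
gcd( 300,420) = 60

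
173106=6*28851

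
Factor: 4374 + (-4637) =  - 263 = -263^1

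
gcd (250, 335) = 5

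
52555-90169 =  -  37614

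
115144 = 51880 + 63264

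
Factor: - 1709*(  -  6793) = 1709^1 * 6793^1 = 11609237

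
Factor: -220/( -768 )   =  2^( - 6) * 3^(-1)  *5^1*11^1 = 55/192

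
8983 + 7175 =16158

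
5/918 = 5/918 = 0.01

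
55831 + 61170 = 117001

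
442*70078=30974476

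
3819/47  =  81 + 12/47 = 81.26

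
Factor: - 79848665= - 5^1*13^1*1228441^1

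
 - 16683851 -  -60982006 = 44298155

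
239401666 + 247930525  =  487332191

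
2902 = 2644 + 258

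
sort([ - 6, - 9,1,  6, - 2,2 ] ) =[ - 9, - 6, - 2,1,2,6 ] 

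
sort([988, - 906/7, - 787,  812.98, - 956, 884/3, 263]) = [ - 956, - 787, - 906/7,263,884/3,812.98, 988 ]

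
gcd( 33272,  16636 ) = 16636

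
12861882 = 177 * 72666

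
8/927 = 8/927= 0.01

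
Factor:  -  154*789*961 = -2^1 * 3^1*7^1*11^1*31^2*263^1 = - 116767266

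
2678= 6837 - 4159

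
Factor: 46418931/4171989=3^1*13^1*43^( - 1)*113^1 * 3511^1*32341^( - 1 )= 15472977/1390663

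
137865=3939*35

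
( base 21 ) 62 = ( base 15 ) 88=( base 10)128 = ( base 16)80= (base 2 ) 10000000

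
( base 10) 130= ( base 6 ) 334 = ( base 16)82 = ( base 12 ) aa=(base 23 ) 5F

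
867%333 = 201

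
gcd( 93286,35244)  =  2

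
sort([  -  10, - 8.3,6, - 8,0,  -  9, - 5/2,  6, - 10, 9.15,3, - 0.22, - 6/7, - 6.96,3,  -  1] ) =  [- 10, -10, - 9 , - 8.3, - 8, - 6.96,-5/2, - 1,-6/7, - 0.22,0,3, 3, 6, 6,  9.15 ]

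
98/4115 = 98/4115=0.02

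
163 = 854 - 691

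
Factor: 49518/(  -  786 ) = - 3^2*7^1=- 63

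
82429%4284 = 1033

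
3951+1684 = 5635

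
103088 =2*51544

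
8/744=1/93 = 0.01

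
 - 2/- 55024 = 1/27512 = 0.00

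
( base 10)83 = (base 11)76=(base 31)2l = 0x53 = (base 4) 1103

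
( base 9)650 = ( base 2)1000010011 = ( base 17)1E4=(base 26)KB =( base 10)531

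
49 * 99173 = 4859477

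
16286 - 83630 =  - 67344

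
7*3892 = 27244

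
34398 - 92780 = - 58382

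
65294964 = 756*86369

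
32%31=1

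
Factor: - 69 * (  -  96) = 2^5*3^2*23^1 = 6624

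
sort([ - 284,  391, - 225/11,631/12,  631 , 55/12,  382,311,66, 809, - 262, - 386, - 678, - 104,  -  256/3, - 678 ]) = [ - 678, - 678,  -  386 , - 284, - 262,- 104, - 256/3, - 225/11,55/12,631/12, 66,  311, 382, 391,631, 809 ] 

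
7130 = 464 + 6666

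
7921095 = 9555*829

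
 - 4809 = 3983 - 8792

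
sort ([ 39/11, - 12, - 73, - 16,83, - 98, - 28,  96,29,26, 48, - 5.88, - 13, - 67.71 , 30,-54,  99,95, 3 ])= [ - 98, - 73, - 67.71, - 54, - 28, - 16, - 13,- 12, - 5.88,3, 39/11, 26, 29,30, 48, 83,95, 96,99]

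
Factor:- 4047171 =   -  3^1 * 19^2*37^1*101^1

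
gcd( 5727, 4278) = 69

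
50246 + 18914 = 69160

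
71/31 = 71/31=2.29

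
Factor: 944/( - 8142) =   -  8/69= - 2^3*3^( - 1) * 23^( - 1) 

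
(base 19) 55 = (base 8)144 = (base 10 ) 100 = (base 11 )91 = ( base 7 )202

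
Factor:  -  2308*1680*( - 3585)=2^6 * 3^2*5^2*7^1*239^1*577^1 = 13900622400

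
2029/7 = 289+6/7 = 289.86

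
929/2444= 929/2444 = 0.38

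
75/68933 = 75/68933 =0.00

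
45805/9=45805/9 = 5089.44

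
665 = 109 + 556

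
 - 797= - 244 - 553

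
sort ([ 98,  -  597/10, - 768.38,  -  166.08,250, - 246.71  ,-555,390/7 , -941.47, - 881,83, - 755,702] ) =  [ - 941.47 , - 881, - 768.38 , - 755  , - 555,  -  246.71, -166.08, - 597/10 , 390/7 , 83,98 , 250,702] 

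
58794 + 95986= 154780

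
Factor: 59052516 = 2^2 * 3^1* 4921043^1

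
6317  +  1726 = 8043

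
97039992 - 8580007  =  88459985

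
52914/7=52914/7=7559.14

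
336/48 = 7 = 7.00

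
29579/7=29579/7 = 4225.57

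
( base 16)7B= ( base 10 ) 123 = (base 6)323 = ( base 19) 69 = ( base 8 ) 173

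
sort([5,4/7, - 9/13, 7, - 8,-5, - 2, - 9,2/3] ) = [ -9, - 8,-5, - 2,-9/13,4/7, 2/3,5,7] 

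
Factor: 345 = 3^1*5^1*23^1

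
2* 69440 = 138880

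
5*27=135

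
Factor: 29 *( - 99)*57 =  - 163647= - 3^3*11^1*19^1*29^1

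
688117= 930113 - 241996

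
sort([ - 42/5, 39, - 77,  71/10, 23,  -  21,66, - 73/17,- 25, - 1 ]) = [ - 77, - 25,-21, - 42/5, - 73/17, - 1, 71/10,23,39,66 ] 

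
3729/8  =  3729/8 = 466.12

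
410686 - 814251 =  - 403565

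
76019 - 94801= -18782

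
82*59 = 4838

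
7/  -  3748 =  - 1+3741/3748 = - 0.00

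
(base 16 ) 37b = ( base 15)3E6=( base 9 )1200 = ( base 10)891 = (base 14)479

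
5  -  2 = 3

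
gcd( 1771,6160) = 77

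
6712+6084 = 12796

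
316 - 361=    - 45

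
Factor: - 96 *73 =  - 7008 = - 2^5 * 3^1*73^1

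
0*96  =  0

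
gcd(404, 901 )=1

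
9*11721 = 105489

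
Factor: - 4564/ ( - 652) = 7^1 = 7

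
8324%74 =36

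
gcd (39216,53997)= 3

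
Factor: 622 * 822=2^2*3^1* 137^1*311^1= 511284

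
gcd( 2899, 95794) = 1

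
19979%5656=3011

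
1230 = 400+830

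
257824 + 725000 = 982824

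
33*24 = 792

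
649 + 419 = 1068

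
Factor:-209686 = -2^1*59^1*1777^1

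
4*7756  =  31024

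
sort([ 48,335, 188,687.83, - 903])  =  [- 903 , 48,188, 335, 687.83 ]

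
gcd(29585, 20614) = 1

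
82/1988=41/994 = 0.04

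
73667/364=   202 + 139/364 = 202.38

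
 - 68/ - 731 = 4/43 = 0.09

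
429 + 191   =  620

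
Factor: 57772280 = 2^3 *5^1*41^1*35227^1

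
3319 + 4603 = 7922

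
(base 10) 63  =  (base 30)23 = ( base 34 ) 1t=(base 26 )2B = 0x3f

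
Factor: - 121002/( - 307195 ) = 258/655= 2^1*3^1*5^(-1)*43^1*131^( - 1)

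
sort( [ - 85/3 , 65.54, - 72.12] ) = [ - 72.12  , - 85/3, 65.54]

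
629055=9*69895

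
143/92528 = 143/92528 = 0.00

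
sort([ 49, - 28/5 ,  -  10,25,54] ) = [ - 10, - 28/5,25, 49,54]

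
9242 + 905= 10147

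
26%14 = 12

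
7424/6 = 3712/3=   1237.33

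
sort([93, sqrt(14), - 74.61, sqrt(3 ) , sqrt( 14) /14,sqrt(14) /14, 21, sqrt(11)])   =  [ - 74.61,  sqrt (14 ) /14 , sqrt(14)/14,sqrt (3 ),sqrt(11) , sqrt( 14 ),21, 93 ]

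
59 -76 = -17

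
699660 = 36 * 19435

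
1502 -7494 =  - 5992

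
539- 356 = 183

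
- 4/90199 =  - 4/90199 = - 0.00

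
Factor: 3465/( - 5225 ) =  - 3^2*5^( - 1)*7^1*19^(  -  1)  =  - 63/95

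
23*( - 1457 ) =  - 33511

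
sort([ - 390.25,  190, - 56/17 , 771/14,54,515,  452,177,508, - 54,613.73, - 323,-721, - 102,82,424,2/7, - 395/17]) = [ - 721, - 390.25, - 323, - 102, - 54, - 395/17,-56/17,2/7, 54, 771/14 , 82,177,190,424,452,508, 515, 613.73]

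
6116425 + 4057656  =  10174081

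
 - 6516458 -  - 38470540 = 31954082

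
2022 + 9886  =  11908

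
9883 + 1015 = 10898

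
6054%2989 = 76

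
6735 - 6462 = 273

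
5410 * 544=2943040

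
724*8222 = 5952728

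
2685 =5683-2998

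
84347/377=84347/377  =  223.73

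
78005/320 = 243 + 49/64 = 243.77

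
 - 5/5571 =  - 5/5571 = -0.00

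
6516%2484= 1548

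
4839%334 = 163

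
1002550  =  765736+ 236814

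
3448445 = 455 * 7579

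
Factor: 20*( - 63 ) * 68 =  - 85680 = - 2^4*3^2*5^1*7^1 * 17^1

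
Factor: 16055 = 5^1*13^2*19^1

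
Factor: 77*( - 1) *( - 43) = 3311 = 7^1*11^1*43^1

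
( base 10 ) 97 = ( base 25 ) 3m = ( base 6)241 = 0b1100001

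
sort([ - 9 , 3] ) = [-9,3 ] 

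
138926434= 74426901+64499533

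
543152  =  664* 818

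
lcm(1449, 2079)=47817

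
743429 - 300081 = 443348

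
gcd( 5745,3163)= 1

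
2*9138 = 18276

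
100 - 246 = -146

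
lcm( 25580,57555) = 230220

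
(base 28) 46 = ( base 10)118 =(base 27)4a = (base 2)1110110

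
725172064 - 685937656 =39234408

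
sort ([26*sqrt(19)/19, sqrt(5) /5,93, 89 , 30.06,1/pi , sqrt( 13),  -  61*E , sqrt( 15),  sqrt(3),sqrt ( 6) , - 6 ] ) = [ - 61 * E, - 6,1/pi, sqrt( 5)/5 , sqrt ( 3 ), sqrt(6),sqrt(13),  sqrt(15 ), 26*sqrt( 19)/19,30.06 , 89, 93] 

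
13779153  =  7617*1809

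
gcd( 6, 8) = 2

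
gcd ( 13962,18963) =3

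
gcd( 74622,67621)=1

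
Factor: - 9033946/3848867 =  - 2^1*11^(- 1)*31^( - 1)*11287^( - 1) * 4516973^1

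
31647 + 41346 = 72993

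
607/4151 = 607/4151 = 0.15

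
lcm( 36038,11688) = 432456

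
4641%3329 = 1312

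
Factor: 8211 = 3^1*7^1 *17^1*23^1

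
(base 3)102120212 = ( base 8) 20377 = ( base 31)8of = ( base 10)8447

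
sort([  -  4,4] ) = [ - 4,4 ] 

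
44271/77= 44271/77 =574.95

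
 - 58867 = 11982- 70849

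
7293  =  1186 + 6107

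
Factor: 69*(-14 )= -966=-  2^1*3^1*7^1*23^1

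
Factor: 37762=2^1*79^1*239^1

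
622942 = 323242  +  299700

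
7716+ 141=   7857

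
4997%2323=351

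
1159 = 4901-3742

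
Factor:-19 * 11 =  - 11^1*19^1 = - 209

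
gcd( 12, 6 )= 6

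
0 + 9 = 9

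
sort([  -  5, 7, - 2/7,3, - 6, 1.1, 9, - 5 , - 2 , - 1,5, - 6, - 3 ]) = [ -6, - 6, - 5 , - 5, - 3, - 2,-1 , - 2/7, 1.1, 3, 5, 7, 9] 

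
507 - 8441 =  - 7934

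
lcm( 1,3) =3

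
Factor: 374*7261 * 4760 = 2^4*5^1*7^1 * 11^1*17^2*53^1*137^1  =  12926322640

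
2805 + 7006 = 9811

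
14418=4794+9624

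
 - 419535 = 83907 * ( - 5)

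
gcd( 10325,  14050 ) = 25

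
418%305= 113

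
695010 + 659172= 1354182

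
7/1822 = 7/1822 = 0.00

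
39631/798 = 39631/798 = 49.66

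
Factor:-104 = -2^3*13^1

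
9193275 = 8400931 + 792344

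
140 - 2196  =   - 2056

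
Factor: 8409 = 3^1*2803^1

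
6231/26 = 239+17/26 = 239.65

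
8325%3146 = 2033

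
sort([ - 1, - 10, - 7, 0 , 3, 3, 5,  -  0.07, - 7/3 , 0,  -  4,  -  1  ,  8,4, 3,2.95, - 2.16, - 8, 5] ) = [ - 10, - 8, - 7, - 4, - 7/3,  -  2.16, - 1, - 1, - 0.07, 0,0, 2.95,3, 3, 3, 4, 5, 5 , 8 ]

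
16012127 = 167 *95881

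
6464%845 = 549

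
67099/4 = 67099/4 = 16774.75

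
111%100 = 11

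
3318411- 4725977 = - 1407566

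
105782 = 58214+47568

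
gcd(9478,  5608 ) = 2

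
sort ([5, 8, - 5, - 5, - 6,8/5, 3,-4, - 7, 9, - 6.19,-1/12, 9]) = [-7, - 6.19,-6, - 5 , - 5, - 4,-1/12, 8/5, 3, 5 , 8, 9, 9 ] 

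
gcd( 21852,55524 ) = 12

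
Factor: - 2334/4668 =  - 2^(-1 )=-  1/2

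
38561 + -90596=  - 52035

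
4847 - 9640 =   -  4793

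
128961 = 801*161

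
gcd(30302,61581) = 1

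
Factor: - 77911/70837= - 13^ (- 1)*17^1*4583^1*5449^( - 1)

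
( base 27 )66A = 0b1000111000010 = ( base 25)76L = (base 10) 4546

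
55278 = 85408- 30130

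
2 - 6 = - 4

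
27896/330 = 84+8/15  =  84.53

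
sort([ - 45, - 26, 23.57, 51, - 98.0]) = [ - 98.0 , - 45 , - 26,23.57,51]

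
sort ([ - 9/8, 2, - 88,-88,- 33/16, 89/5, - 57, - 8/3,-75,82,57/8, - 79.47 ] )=[-88,-88, -79.47,-75, - 57, -8/3,-33/16, - 9/8,2, 57/8,89/5,82 ]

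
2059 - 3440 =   -  1381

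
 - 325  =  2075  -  2400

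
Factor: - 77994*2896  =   -2^5*3^2*7^1*181^1*619^1 =- 225870624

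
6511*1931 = 12572741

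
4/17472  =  1/4368 = 0.00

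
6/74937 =2/24979= 0.00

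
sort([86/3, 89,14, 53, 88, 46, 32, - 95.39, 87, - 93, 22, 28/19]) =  [ - 95.39, - 93,28/19,14, 22, 86/3, 32, 46,53, 87,88,89]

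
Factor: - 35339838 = -2^1 *3^1*17^1*346469^1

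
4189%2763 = 1426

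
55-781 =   -  726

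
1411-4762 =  - 3351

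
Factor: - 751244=-2^2*13^1 * 14447^1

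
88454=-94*( - 941)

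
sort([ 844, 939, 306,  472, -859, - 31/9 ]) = [ - 859, - 31/9,306,  472,844, 939] 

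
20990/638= 32 + 287/319 = 32.90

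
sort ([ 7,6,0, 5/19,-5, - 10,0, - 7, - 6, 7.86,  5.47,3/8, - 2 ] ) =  [ - 10,  -  7, - 6, - 5, - 2,0,0,  5/19,3/8,5.47,6,7, 7.86]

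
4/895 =4/895 =0.00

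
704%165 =44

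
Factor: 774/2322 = 1/3 = 3^( - 1) 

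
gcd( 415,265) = 5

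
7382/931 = 7 + 865/931= 7.93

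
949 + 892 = 1841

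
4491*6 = 26946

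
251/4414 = 251/4414 = 0.06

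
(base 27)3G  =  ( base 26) 3j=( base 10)97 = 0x61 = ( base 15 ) 67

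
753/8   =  94 + 1/8 = 94.12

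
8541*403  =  3442023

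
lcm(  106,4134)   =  4134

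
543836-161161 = 382675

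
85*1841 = 156485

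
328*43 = 14104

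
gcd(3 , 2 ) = 1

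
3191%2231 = 960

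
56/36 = 1 + 5/9 = 1.56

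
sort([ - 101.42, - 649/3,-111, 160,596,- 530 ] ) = [ - 530, - 649/3 , - 111,- 101.42,160,596 ] 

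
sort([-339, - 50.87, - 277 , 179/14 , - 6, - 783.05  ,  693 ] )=[ - 783.05, - 339, - 277, - 50.87, - 6,179/14,693]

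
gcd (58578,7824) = 6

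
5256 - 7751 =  - 2495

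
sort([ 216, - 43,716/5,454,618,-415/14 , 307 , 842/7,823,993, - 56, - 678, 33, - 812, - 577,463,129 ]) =[ - 812, - 678,- 577, - 56, -43,  -  415/14,33, 842/7, 129, 716/5,216,307 , 454,463,618,823,  993]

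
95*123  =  11685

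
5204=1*5204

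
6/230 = 3/115 =0.03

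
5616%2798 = 20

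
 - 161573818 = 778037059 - 939610877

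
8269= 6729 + 1540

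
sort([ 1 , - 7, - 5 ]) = [ - 7,-5, 1 ] 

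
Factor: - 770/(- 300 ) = 2^( - 1 )*3^( - 1)*5^(- 1)*7^1 * 11^1 = 77/30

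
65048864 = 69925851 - 4876987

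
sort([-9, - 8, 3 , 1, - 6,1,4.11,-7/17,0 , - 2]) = [  -  9, -8,  -  6,-2,-7/17,  0, 1, 1,3,4.11] 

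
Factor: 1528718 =2^1*23^1*167^1*199^1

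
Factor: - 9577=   -  61^1 * 157^1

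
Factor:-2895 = - 3^1*5^1*193^1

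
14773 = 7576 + 7197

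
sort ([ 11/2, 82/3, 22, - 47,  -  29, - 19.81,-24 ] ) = [ - 47, - 29,-24,- 19.81, 11/2,22, 82/3 ] 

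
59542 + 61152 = 120694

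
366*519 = 189954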